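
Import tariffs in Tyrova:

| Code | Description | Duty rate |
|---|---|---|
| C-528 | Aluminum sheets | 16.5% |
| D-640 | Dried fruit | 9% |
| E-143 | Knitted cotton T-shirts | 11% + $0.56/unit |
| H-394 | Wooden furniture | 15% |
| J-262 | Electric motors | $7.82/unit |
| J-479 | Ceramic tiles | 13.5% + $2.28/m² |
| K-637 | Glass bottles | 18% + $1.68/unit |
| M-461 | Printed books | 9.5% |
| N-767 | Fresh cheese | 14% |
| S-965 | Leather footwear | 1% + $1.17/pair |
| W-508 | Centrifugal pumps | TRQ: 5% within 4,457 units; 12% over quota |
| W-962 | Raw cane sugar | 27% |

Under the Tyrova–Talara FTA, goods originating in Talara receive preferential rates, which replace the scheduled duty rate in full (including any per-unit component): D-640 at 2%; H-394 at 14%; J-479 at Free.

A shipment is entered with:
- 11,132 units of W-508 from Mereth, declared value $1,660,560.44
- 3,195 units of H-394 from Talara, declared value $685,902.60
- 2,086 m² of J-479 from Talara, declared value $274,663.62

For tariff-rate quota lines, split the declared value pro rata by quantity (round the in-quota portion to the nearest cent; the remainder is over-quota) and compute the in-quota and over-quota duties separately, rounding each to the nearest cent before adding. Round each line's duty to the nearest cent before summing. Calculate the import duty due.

$248,754.06

Line 1 (W-508, Mereth, 11,132 units, $1,660,560.44):
Code W-508 is under a tariff-rate quota (threshold 4,457 units). In-quota: 4,457 units at 5%; over-quota: 6,675 units at 12%.
Pro-rata value split: in-quota = $1,660,560.44 × 4,457/11,132 = $664,850.69; over-quota = $1,660,560.44 − $664,850.69 = $995,709.75.
In-quota duty = $664,850.69 × 5% = $33,242.53. Over-quota duty = $995,709.75 × 12% = $119,485.17.
Line duty = $33,242.53 + $119,485.17 = $152,727.70.
Line 2 (H-394, Talara, 3,195 units, $685,902.60):
Base rate for H-394 is 15%.
Origin Talara qualifies under the Tyrova–Talara agreement and H-394 is covered: preferential rate 14% applies instead.
Duty = $685,902.60 × 14% = $96,026.36.
Line 3 (J-479, Talara, 2,086 m², $274,663.62):
Base rate for J-479 is 13.5% + $2.28/m².
Origin Talara qualifies under the Tyrova–Talara agreement and J-479 is covered: preferential rate Free applies instead.
Duty = $274,663.62 × 0% = $0.00.
Total = $152,727.70 + $96,026.36 + $0.00 = $248,754.06.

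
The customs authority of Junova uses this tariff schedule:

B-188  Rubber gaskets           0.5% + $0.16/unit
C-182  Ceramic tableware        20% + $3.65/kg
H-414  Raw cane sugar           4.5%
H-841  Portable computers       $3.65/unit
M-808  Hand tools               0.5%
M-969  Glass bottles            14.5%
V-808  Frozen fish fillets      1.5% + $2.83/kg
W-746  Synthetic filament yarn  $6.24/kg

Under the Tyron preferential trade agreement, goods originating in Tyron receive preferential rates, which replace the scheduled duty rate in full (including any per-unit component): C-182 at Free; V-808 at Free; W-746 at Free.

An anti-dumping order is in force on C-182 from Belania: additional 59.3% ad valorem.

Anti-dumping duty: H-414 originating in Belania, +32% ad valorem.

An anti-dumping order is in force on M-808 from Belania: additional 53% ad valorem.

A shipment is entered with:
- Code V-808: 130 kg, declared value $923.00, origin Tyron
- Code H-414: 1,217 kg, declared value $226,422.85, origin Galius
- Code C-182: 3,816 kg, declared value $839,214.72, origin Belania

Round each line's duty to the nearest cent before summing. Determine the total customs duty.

$689,614.70

Line 1 (V-808, Tyron, 130 kg, $923.00):
Base rate for V-808 is 1.5% + $2.83/kg.
Origin Tyron qualifies under the Junova–Tyron agreement and V-808 is covered: preferential rate Free applies instead.
Duty = $923.00 × 0% = $0.00.
Line 2 (H-414, Galius, 1,217 kg, $226,422.85):
Base rate for H-414 is 4.5%.
The additional-duty order on H-414 targets Belania, not Galius; it does not apply.
Duty = $226,422.85 × 4.5% = $10,189.03.
Line 3 (C-182, Belania, 3,816 kg, $839,214.72):
Base rate for C-182 is 20% + $3.65/kg.
C-182 has an FTA preferential rate, but origin Belania is not Tyron; base rate stands.
Additional duty on C-182 from Belania: +59.3%. Applied ad valorem rate: 20% + 59.3% = 79.3%.
Duty = $839,214.72 × 79.3% + 3,816 × $3.65 = $679,425.67.
Total = $0.00 + $10,189.03 + $679,425.67 = $689,614.70.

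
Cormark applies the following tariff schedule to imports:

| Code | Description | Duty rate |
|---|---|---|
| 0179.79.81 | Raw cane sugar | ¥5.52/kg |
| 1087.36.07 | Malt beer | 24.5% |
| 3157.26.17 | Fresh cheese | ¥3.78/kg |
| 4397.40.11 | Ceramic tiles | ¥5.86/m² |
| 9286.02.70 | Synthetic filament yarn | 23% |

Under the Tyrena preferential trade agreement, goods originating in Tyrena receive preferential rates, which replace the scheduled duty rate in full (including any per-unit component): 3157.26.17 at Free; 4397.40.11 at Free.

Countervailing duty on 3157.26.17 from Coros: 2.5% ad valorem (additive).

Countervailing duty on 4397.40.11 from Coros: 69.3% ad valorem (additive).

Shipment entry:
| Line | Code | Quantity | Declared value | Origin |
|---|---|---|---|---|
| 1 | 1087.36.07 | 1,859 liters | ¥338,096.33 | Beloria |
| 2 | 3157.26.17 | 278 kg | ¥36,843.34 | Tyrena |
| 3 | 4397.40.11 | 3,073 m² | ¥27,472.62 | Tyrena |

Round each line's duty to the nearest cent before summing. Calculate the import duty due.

Line 1 (1087.36.07, Beloria, 1,859 liters, ¥338,096.33):
Base rate for 1087.36.07 is 24.5%.
Duty = ¥338,096.33 × 24.5% = ¥82,833.60.
Line 2 (3157.26.17, Tyrena, 278 kg, ¥36,843.34):
Base rate for 3157.26.17 is ¥3.78/kg.
Origin Tyrena qualifies under the Cormark–Tyrena agreement and 3157.26.17 is covered: preferential rate Free applies instead.
The additional-duty order on 3157.26.17 targets Coros, not Tyrena; it does not apply.
Duty = ¥36,843.34 × 0% = ¥0.00.
Line 3 (4397.40.11, Tyrena, 3,073 m², ¥27,472.62):
Base rate for 4397.40.11 is ¥5.86/m².
Origin Tyrena qualifies under the Cormark–Tyrena agreement and 4397.40.11 is covered: preferential rate Free applies instead.
The additional-duty order on 4397.40.11 targets Coros, not Tyrena; it does not apply.
Duty = ¥27,472.62 × 0% = ¥0.00.
Total = ¥82,833.60 + ¥0.00 + ¥0.00 = ¥82,833.60.

¥82,833.60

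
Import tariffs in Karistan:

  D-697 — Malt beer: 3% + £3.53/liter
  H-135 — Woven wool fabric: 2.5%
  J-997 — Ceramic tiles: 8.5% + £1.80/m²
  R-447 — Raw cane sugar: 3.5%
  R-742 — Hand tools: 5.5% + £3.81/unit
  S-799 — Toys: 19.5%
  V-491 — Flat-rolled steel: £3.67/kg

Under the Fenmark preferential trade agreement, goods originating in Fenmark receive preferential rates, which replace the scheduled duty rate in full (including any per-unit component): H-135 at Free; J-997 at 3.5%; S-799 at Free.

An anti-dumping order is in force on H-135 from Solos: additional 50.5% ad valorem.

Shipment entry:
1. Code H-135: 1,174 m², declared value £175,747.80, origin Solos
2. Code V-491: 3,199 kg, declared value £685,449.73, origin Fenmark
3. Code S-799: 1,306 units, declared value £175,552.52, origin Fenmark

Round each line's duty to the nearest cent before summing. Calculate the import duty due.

Line 1 (H-135, Solos, 1,174 m², £175,747.80):
Base rate for H-135 is 2.5%.
H-135 has an FTA preferential rate, but origin Solos is not Fenmark; base rate stands.
Additional duty on H-135 from Solos: +50.5%. Applied ad valorem rate: 2.5% + 50.5% = 53%.
Duty = £175,747.80 × 53% = £93,146.33.
Line 2 (V-491, Fenmark, 3,199 kg, £685,449.73):
Base rate for V-491 is £3.67/kg.
Origin Fenmark is the FTA partner but V-491 is not on the preference list; base rate stands.
Duty = 3,199 × £3.67 = £11,740.33.
Line 3 (S-799, Fenmark, 1,306 units, £175,552.52):
Base rate for S-799 is 19.5%.
Origin Fenmark qualifies under the Karistan–Fenmark agreement and S-799 is covered: preferential rate Free applies instead.
Duty = £175,552.52 × 0% = £0.00.
Total = £93,146.33 + £11,740.33 + £0.00 = £104,886.66.

£104,886.66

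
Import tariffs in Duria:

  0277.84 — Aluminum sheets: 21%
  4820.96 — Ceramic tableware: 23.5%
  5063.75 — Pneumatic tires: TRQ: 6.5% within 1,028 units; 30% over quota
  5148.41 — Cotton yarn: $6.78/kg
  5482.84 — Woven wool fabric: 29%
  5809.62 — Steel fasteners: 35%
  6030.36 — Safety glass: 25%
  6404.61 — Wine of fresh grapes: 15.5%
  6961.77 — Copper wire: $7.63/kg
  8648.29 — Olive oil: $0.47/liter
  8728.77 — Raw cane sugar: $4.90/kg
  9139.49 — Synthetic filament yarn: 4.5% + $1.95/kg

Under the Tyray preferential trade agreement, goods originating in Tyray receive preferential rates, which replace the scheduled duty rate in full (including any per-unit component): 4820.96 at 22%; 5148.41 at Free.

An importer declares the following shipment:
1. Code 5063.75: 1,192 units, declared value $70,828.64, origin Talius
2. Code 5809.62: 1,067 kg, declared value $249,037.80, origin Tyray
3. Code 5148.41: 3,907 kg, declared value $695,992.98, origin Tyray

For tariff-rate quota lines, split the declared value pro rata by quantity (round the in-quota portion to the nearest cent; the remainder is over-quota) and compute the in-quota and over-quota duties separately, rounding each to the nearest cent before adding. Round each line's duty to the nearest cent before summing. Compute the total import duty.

$94,057.13

Line 1 (5063.75, Talius, 1,192 units, $70,828.64):
Code 5063.75 is under a tariff-rate quota (threshold 1,028 units). In-quota: 1,028 units at 6.5%; over-quota: 164 units at 30%.
Pro-rata value split: in-quota = $70,828.64 × 1,028/1,192 = $61,083.76; over-quota = $70,828.64 − $61,083.76 = $9,744.88.
In-quota duty = $61,083.76 × 6.5% = $3,970.44. Over-quota duty = $9,744.88 × 30% = $2,923.46.
Line duty = $3,970.44 + $2,923.46 = $6,893.90.
Line 2 (5809.62, Tyray, 1,067 kg, $249,037.80):
Base rate for 5809.62 is 35%.
Origin Tyray is the FTA partner but 5809.62 is not on the preference list; base rate stands.
Duty = $249,037.80 × 35% = $87,163.23.
Line 3 (5148.41, Tyray, 3,907 kg, $695,992.98):
Base rate for 5148.41 is $6.78/kg.
Origin Tyray qualifies under the Duria–Tyray agreement and 5148.41 is covered: preferential rate Free applies instead.
Duty = $695,992.98 × 0% = $0.00.
Total = $6,893.90 + $87,163.23 + $0.00 = $94,057.13.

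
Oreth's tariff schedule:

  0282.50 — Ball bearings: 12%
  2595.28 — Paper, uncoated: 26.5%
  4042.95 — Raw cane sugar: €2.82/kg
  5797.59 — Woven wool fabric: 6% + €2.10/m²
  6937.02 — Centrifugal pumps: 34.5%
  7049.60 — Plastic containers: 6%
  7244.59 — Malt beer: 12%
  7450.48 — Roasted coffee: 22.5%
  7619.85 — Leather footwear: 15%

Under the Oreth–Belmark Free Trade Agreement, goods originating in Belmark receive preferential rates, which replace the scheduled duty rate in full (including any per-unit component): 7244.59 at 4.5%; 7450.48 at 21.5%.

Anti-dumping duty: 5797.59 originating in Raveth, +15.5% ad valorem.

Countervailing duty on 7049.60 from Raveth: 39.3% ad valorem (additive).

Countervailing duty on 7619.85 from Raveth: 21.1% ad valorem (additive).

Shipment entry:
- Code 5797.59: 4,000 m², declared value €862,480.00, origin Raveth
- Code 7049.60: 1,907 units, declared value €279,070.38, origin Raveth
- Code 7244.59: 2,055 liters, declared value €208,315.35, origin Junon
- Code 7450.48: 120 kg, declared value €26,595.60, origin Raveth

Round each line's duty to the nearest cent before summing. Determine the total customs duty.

€351,233.93

Line 1 (5797.59, Raveth, 4,000 m², €862,480.00):
Base rate for 5797.59 is 6% + €2.10/m².
Additional duty on 5797.59 from Raveth: +15.5%. Applied ad valorem rate: 6% + 15.5% = 21.5%.
Duty = €862,480.00 × 21.5% + 4,000 × €2.10 = €193,833.20.
Line 2 (7049.60, Raveth, 1,907 units, €279,070.38):
Base rate for 7049.60 is 6%.
Additional duty on 7049.60 from Raveth: +39.3%. Applied ad valorem rate: 6% + 39.3% = 45.3%.
Duty = €279,070.38 × 45.3% = €126,418.88.
Line 3 (7244.59, Junon, 2,055 liters, €208,315.35):
Base rate for 7244.59 is 12%.
7244.59 has an FTA preferential rate, but origin Junon is not Belmark; base rate stands.
Duty = €208,315.35 × 12% = €24,997.84.
Line 4 (7450.48, Raveth, 120 kg, €26,595.60):
Base rate for 7450.48 is 22.5%.
7450.48 has an FTA preferential rate, but origin Raveth is not Belmark; base rate stands.
Duty = €26,595.60 × 22.5% = €5,984.01.
Total = €193,833.20 + €126,418.88 + €24,997.84 + €5,984.01 = €351,233.93.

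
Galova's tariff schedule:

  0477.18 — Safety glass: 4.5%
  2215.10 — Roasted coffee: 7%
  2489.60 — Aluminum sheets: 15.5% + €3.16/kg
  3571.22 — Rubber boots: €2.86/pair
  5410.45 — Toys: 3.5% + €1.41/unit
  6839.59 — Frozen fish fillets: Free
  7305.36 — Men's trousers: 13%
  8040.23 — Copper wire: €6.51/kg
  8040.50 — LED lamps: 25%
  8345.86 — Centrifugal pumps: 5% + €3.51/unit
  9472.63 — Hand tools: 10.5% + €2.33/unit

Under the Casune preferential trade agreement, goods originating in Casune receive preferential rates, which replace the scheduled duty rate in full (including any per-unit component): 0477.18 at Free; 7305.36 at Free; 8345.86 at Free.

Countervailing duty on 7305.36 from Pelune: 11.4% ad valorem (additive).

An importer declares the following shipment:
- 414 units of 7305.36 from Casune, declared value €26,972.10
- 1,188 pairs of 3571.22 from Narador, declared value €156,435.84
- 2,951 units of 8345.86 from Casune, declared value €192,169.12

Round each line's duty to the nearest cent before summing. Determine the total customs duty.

€3,397.68

Line 1 (7305.36, Casune, 414 units, €26,972.10):
Base rate for 7305.36 is 13%.
Origin Casune qualifies under the Galova–Casune agreement and 7305.36 is covered: preferential rate Free applies instead.
The additional-duty order on 7305.36 targets Pelune, not Casune; it does not apply.
Duty = €26,972.10 × 0% = €0.00.
Line 2 (3571.22, Narador, 1,188 pairs, €156,435.84):
Base rate for 3571.22 is €2.86/pair.
Duty = 1,188 × €2.86 = €3,397.68.
Line 3 (8345.86, Casune, 2,951 units, €192,169.12):
Base rate for 8345.86 is 5% + €3.51/unit.
Origin Casune qualifies under the Galova–Casune agreement and 8345.86 is covered: preferential rate Free applies instead.
Duty = €192,169.12 × 0% = €0.00.
Total = €0.00 + €3,397.68 + €0.00 = €3,397.68.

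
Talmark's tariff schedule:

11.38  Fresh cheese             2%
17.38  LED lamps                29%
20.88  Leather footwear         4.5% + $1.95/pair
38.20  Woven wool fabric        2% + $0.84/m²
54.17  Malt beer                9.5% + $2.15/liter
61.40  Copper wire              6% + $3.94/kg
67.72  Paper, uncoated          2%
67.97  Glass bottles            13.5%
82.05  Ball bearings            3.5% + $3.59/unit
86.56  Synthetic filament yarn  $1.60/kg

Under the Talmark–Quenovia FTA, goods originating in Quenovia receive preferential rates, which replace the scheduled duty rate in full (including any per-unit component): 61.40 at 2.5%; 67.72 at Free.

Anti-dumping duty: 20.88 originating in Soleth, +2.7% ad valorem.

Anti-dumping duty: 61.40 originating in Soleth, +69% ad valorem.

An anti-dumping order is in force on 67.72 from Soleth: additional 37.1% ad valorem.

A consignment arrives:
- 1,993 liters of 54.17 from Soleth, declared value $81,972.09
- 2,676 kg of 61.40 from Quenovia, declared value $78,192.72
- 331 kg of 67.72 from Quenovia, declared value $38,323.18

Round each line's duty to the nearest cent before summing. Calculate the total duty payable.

$14,027.12

Line 1 (54.17, Soleth, 1,993 liters, $81,972.09):
Base rate for 54.17 is 9.5% + $2.15/liter.
Duty = $81,972.09 × 9.5% + 1,993 × $2.15 = $12,072.30.
Line 2 (61.40, Quenovia, 2,676 kg, $78,192.72):
Base rate for 61.40 is 6% + $3.94/kg.
Origin Quenovia qualifies under the Talmark–Quenovia agreement and 61.40 is covered: preferential rate 2.5% applies instead.
The additional-duty order on 61.40 targets Soleth, not Quenovia; it does not apply.
Duty = $78,192.72 × 2.5% = $1,954.82.
Line 3 (67.72, Quenovia, 331 kg, $38,323.18):
Base rate for 67.72 is 2%.
Origin Quenovia qualifies under the Talmark–Quenovia agreement and 67.72 is covered: preferential rate Free applies instead.
The additional-duty order on 67.72 targets Soleth, not Quenovia; it does not apply.
Duty = $38,323.18 × 0% = $0.00.
Total = $12,072.30 + $1,954.82 + $0.00 = $14,027.12.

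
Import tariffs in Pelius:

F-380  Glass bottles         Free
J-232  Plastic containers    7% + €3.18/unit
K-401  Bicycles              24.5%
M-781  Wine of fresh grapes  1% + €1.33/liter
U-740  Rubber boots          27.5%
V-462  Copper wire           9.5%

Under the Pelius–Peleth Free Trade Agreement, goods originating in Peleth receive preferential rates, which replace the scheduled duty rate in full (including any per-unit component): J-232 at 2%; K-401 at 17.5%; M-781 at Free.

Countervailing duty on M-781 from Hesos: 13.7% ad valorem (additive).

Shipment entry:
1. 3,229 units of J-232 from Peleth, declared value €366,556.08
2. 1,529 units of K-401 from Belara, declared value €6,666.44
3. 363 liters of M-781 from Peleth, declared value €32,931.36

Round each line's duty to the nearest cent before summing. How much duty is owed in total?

€8,964.40

Line 1 (J-232, Peleth, 3,229 units, €366,556.08):
Base rate for J-232 is 7% + €3.18/unit.
Origin Peleth qualifies under the Pelius–Peleth agreement and J-232 is covered: preferential rate 2% applies instead.
Duty = €366,556.08 × 2% = €7,331.12.
Line 2 (K-401, Belara, 1,529 units, €6,666.44):
Base rate for K-401 is 24.5%.
K-401 has an FTA preferential rate, but origin Belara is not Peleth; base rate stands.
Duty = €6,666.44 × 24.5% = €1,633.28.
Line 3 (M-781, Peleth, 363 liters, €32,931.36):
Base rate for M-781 is 1% + €1.33/liter.
Origin Peleth qualifies under the Pelius–Peleth agreement and M-781 is covered: preferential rate Free applies instead.
The additional-duty order on M-781 targets Hesos, not Peleth; it does not apply.
Duty = €32,931.36 × 0% = €0.00.
Total = €7,331.12 + €1,633.28 + €0.00 = €8,964.40.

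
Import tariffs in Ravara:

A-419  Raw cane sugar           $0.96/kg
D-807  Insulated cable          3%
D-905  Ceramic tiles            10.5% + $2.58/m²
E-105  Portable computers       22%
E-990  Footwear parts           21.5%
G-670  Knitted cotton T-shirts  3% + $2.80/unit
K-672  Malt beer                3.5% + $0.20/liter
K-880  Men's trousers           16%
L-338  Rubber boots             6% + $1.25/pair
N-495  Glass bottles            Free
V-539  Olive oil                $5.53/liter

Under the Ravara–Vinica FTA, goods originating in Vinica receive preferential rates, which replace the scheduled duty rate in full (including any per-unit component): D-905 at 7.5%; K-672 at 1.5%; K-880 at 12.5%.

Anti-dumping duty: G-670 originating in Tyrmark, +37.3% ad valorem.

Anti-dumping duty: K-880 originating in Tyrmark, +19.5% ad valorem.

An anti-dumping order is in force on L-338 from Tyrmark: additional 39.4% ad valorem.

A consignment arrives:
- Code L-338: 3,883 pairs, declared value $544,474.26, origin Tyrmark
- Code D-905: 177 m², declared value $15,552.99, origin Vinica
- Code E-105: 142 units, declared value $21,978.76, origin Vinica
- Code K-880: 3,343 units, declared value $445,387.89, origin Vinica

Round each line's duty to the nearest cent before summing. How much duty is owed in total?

Line 1 (L-338, Tyrmark, 3,883 pairs, $544,474.26):
Base rate for L-338 is 6% + $1.25/pair.
Additional duty on L-338 from Tyrmark: +39.4%. Applied ad valorem rate: 6% + 39.4% = 45.4%.
Duty = $544,474.26 × 45.4% + 3,883 × $1.25 = $252,045.06.
Line 2 (D-905, Vinica, 177 m², $15,552.99):
Base rate for D-905 is 10.5% + $2.58/m².
Origin Vinica qualifies under the Ravara–Vinica agreement and D-905 is covered: preferential rate 7.5% applies instead.
Duty = $15,552.99 × 7.5% = $1,166.47.
Line 3 (E-105, Vinica, 142 units, $21,978.76):
Base rate for E-105 is 22%.
Origin Vinica is the FTA partner but E-105 is not on the preference list; base rate stands.
Duty = $21,978.76 × 22% = $4,835.33.
Line 4 (K-880, Vinica, 3,343 units, $445,387.89):
Base rate for K-880 is 16%.
Origin Vinica qualifies under the Ravara–Vinica agreement and K-880 is covered: preferential rate 12.5% applies instead.
The additional-duty order on K-880 targets Tyrmark, not Vinica; it does not apply.
Duty = $445,387.89 × 12.5% = $55,673.49.
Total = $252,045.06 + $1,166.47 + $4,835.33 + $55,673.49 = $313,720.35.

$313,720.35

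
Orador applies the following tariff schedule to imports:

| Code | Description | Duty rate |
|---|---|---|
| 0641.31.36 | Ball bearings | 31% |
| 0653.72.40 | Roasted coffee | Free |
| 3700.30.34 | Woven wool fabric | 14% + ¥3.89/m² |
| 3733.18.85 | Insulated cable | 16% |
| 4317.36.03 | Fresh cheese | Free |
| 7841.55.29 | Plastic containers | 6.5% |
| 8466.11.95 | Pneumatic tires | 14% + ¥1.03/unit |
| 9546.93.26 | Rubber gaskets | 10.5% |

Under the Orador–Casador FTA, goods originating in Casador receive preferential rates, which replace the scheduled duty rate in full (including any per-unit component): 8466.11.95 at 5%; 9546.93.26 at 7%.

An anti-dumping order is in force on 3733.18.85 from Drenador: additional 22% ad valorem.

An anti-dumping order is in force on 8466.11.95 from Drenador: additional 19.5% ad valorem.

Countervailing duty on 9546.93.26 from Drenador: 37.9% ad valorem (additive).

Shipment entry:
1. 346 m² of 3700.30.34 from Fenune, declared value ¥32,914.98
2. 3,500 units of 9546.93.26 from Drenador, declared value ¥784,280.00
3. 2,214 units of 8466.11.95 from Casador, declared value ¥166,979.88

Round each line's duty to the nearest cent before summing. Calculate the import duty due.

¥393,894.55

Line 1 (3700.30.34, Fenune, 346 m², ¥32,914.98):
Base rate for 3700.30.34 is 14% + ¥3.89/m².
Duty = ¥32,914.98 × 14% + 346 × ¥3.89 = ¥5,954.04.
Line 2 (9546.93.26, Drenador, 3,500 units, ¥784,280.00):
Base rate for 9546.93.26 is 10.5%.
9546.93.26 has an FTA preferential rate, but origin Drenador is not Casador; base rate stands.
Additional duty on 9546.93.26 from Drenador: +37.9%. Applied ad valorem rate: 10.5% + 37.9% = 48.4%.
Duty = ¥784,280.00 × 48.4% = ¥379,591.52.
Line 3 (8466.11.95, Casador, 2,214 units, ¥166,979.88):
Base rate for 8466.11.95 is 14% + ¥1.03/unit.
Origin Casador qualifies under the Orador–Casador agreement and 8466.11.95 is covered: preferential rate 5% applies instead.
The additional-duty order on 8466.11.95 targets Drenador, not Casador; it does not apply.
Duty = ¥166,979.88 × 5% = ¥8,348.99.
Total = ¥5,954.04 + ¥379,591.52 + ¥8,348.99 = ¥393,894.55.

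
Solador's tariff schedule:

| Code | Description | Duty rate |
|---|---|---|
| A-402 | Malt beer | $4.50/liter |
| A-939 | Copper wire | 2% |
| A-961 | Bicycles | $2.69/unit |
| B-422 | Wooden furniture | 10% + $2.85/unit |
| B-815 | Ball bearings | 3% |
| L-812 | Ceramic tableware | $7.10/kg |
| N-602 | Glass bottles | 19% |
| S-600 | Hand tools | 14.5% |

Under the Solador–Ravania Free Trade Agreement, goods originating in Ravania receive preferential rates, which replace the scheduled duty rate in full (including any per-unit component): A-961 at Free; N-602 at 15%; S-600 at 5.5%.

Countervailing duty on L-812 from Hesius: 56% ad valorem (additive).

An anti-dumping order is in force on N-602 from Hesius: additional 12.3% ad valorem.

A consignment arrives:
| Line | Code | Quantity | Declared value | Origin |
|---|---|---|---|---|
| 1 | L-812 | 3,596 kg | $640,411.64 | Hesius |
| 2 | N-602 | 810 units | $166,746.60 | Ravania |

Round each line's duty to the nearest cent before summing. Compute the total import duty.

$409,174.11

Line 1 (L-812, Hesius, 3,596 kg, $640,411.64):
Base rate for L-812 is $7.10/kg.
Additional duty on L-812 from Hesius: +56% ad valorem. Applied ad valorem rate = 56%.
Duty = $640,411.64 × 56% + 3,596 × $7.10 = $384,162.12.
Line 2 (N-602, Ravania, 810 units, $166,746.60):
Base rate for N-602 is 19%.
Origin Ravania qualifies under the Solador–Ravania agreement and N-602 is covered: preferential rate 15% applies instead.
The additional-duty order on N-602 targets Hesius, not Ravania; it does not apply.
Duty = $166,746.60 × 15% = $25,011.99.
Total = $384,162.12 + $25,011.99 = $409,174.11.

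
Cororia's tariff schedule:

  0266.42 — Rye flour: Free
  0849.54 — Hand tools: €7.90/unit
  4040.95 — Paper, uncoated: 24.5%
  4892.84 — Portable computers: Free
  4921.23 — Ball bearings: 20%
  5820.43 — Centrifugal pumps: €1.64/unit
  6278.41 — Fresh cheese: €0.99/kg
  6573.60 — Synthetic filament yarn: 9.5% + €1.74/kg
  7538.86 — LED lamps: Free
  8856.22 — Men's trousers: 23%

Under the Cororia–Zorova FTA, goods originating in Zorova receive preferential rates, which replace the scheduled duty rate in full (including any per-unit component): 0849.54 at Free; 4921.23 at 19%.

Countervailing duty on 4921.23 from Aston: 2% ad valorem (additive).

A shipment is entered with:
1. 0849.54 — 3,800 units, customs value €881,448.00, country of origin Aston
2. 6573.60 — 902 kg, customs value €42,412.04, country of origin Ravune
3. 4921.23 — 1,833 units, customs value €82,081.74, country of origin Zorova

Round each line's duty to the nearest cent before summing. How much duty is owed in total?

Line 1 (0849.54, Aston, 3,800 units, €881,448.00):
Base rate for 0849.54 is €7.90/unit.
0849.54 has an FTA preferential rate, but origin Aston is not Zorova; base rate stands.
Duty = 3,800 × €7.90 = €30,020.00.
Line 2 (6573.60, Ravune, 902 kg, €42,412.04):
Base rate for 6573.60 is 9.5% + €1.74/kg.
Duty = €42,412.04 × 9.5% + 902 × €1.74 = €5,598.62.
Line 3 (4921.23, Zorova, 1,833 units, €82,081.74):
Base rate for 4921.23 is 20%.
Origin Zorova qualifies under the Cororia–Zorova agreement and 4921.23 is covered: preferential rate 19% applies instead.
The additional-duty order on 4921.23 targets Aston, not Zorova; it does not apply.
Duty = €82,081.74 × 19% = €15,595.53.
Total = €30,020.00 + €5,598.62 + €15,595.53 = €51,214.15.

€51,214.15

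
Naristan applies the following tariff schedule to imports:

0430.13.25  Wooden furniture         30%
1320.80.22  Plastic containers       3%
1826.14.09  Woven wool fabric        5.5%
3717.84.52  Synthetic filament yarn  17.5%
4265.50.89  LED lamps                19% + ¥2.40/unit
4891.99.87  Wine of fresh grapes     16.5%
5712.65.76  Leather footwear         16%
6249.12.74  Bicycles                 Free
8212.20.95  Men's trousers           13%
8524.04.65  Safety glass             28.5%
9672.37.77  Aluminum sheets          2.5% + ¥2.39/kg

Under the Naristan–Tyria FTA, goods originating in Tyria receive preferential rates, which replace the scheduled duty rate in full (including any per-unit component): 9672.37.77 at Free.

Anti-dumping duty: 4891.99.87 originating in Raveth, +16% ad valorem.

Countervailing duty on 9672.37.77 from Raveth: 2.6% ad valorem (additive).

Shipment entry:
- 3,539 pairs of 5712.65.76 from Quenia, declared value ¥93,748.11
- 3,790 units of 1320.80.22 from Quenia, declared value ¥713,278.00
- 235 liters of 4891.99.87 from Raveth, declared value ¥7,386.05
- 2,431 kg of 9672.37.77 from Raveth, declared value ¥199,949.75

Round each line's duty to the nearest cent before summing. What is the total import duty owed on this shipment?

¥54,806.04

Line 1 (5712.65.76, Quenia, 3,539 pairs, ¥93,748.11):
Base rate for 5712.65.76 is 16%.
Duty = ¥93,748.11 × 16% = ¥14,999.70.
Line 2 (1320.80.22, Quenia, 3,790 units, ¥713,278.00):
Base rate for 1320.80.22 is 3%.
Duty = ¥713,278.00 × 3% = ¥21,398.34.
Line 3 (4891.99.87, Raveth, 235 liters, ¥7,386.05):
Base rate for 4891.99.87 is 16.5%.
Additional duty on 4891.99.87 from Raveth: +16%. Applied ad valorem rate: 16.5% + 16% = 32.5%.
Duty = ¥7,386.05 × 32.5% = ¥2,400.47.
Line 4 (9672.37.77, Raveth, 2,431 kg, ¥199,949.75):
Base rate for 9672.37.77 is 2.5% + ¥2.39/kg.
9672.37.77 has an FTA preferential rate, but origin Raveth is not Tyria; base rate stands.
Additional duty on 9672.37.77 from Raveth: +2.6%. Applied ad valorem rate: 2.5% + 2.6% = 5.1%.
Duty = ¥199,949.75 × 5.1% + 2,431 × ¥2.39 = ¥16,007.53.
Total = ¥14,999.70 + ¥21,398.34 + ¥2,400.47 + ¥16,007.53 = ¥54,806.04.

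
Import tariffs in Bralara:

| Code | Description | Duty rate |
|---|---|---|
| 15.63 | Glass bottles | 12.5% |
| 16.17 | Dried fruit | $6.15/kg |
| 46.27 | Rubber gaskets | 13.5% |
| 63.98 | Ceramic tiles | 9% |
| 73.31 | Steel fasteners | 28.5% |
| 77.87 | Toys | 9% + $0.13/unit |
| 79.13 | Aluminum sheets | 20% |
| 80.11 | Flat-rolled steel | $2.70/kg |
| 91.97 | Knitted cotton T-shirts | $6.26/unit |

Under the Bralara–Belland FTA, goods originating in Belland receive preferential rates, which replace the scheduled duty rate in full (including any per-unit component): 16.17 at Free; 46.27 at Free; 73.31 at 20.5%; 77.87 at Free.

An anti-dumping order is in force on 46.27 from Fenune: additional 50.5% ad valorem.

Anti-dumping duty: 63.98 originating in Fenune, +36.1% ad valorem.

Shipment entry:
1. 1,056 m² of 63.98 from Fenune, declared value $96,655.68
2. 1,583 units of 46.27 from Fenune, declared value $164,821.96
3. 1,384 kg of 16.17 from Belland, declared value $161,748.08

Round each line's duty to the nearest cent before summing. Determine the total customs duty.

Line 1 (63.98, Fenune, 1,056 m², $96,655.68):
Base rate for 63.98 is 9%.
Additional duty on 63.98 from Fenune: +36.1%. Applied ad valorem rate: 9% + 36.1% = 45.1%.
Duty = $96,655.68 × 45.1% = $43,591.71.
Line 2 (46.27, Fenune, 1,583 units, $164,821.96):
Base rate for 46.27 is 13.5%.
46.27 has an FTA preferential rate, but origin Fenune is not Belland; base rate stands.
Additional duty on 46.27 from Fenune: +50.5%. Applied ad valorem rate: 13.5% + 50.5% = 64%.
Duty = $164,821.96 × 64% = $105,486.05.
Line 3 (16.17, Belland, 1,384 kg, $161,748.08):
Base rate for 16.17 is $6.15/kg.
Origin Belland qualifies under the Bralara–Belland agreement and 16.17 is covered: preferential rate Free applies instead.
Duty = $161,748.08 × 0% = $0.00.
Total = $43,591.71 + $105,486.05 + $0.00 = $149,077.76.

$149,077.76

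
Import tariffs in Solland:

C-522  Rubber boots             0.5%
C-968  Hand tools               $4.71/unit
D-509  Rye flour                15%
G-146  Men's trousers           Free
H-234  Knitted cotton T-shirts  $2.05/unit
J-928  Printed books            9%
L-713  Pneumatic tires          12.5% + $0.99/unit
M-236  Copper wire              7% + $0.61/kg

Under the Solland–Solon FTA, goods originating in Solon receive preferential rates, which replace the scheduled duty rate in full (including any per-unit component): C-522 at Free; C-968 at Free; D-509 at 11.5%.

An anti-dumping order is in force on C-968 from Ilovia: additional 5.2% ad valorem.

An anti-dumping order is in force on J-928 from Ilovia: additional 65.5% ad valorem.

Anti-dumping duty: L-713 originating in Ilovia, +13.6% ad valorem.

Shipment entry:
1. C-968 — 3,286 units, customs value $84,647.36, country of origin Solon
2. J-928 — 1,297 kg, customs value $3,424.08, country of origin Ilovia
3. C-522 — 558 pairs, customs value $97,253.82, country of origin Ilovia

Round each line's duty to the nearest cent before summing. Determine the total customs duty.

Line 1 (C-968, Solon, 3,286 units, $84,647.36):
Base rate for C-968 is $4.71/unit.
Origin Solon qualifies under the Solland–Solon agreement and C-968 is covered: preferential rate Free applies instead.
The additional-duty order on C-968 targets Ilovia, not Solon; it does not apply.
Duty = $84,647.36 × 0% = $0.00.
Line 2 (J-928, Ilovia, 1,297 kg, $3,424.08):
Base rate for J-928 is 9%.
Additional duty on J-928 from Ilovia: +65.5%. Applied ad valorem rate: 9% + 65.5% = 74.5%.
Duty = $3,424.08 × 74.5% = $2,550.94.
Line 3 (C-522, Ilovia, 558 pairs, $97,253.82):
Base rate for C-522 is 0.5%.
C-522 has an FTA preferential rate, but origin Ilovia is not Solon; base rate stands.
Duty = $97,253.82 × 0.5% = $486.27.
Total = $0.00 + $2,550.94 + $486.27 = $3,037.21.

$3,037.21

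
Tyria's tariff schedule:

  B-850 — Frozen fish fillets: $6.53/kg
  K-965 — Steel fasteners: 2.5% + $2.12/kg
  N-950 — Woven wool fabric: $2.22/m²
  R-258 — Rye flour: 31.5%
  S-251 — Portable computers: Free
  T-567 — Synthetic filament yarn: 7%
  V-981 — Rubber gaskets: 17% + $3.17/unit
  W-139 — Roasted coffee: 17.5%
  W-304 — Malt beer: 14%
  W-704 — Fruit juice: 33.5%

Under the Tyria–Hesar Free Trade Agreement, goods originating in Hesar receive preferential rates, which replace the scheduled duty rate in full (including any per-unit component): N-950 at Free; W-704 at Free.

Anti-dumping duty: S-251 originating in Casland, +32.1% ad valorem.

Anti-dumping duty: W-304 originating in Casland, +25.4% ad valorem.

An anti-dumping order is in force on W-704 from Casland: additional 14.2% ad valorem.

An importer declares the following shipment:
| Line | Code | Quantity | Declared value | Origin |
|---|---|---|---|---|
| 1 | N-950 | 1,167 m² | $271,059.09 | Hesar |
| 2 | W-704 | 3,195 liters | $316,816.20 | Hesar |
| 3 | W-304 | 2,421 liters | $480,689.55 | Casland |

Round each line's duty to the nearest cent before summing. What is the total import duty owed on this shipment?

Line 1 (N-950, Hesar, 1,167 m², $271,059.09):
Base rate for N-950 is $2.22/m².
Origin Hesar qualifies under the Tyria–Hesar agreement and N-950 is covered: preferential rate Free applies instead.
Duty = $271,059.09 × 0% = $0.00.
Line 2 (W-704, Hesar, 3,195 liters, $316,816.20):
Base rate for W-704 is 33.5%.
Origin Hesar qualifies under the Tyria–Hesar agreement and W-704 is covered: preferential rate Free applies instead.
The additional-duty order on W-704 targets Casland, not Hesar; it does not apply.
Duty = $316,816.20 × 0% = $0.00.
Line 3 (W-304, Casland, 2,421 liters, $480,689.55):
Base rate for W-304 is 14%.
Additional duty on W-304 from Casland: +25.4%. Applied ad valorem rate: 14% + 25.4% = 39.4%.
Duty = $480,689.55 × 39.4% = $189,391.68.
Total = $0.00 + $0.00 + $189,391.68 = $189,391.68.

$189,391.68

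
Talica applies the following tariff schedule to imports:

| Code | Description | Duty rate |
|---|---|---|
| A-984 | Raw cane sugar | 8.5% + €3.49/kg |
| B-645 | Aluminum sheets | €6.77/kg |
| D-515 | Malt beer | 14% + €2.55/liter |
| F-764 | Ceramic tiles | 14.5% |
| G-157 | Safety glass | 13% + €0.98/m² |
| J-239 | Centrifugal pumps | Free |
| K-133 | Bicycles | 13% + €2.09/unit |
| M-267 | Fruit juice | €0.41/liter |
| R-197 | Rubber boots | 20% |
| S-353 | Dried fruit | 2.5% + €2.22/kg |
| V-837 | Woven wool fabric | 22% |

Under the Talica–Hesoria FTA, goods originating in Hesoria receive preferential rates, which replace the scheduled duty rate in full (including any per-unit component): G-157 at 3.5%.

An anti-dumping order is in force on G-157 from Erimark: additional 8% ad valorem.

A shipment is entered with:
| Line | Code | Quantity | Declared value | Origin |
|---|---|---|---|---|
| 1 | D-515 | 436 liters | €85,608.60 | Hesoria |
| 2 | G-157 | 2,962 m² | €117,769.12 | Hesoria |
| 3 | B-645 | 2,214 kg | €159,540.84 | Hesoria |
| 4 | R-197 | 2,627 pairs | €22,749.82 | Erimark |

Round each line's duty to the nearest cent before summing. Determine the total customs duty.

Line 1 (D-515, Hesoria, 436 liters, €85,608.60):
Base rate for D-515 is 14% + €2.55/liter.
Origin Hesoria is the FTA partner but D-515 is not on the preference list; base rate stands.
Duty = €85,608.60 × 14% + 436 × €2.55 = €13,097.00.
Line 2 (G-157, Hesoria, 2,962 m², €117,769.12):
Base rate for G-157 is 13% + €0.98/m².
Origin Hesoria qualifies under the Talica–Hesoria agreement and G-157 is covered: preferential rate 3.5% applies instead.
The additional-duty order on G-157 targets Erimark, not Hesoria; it does not apply.
Duty = €117,769.12 × 3.5% = €4,121.92.
Line 3 (B-645, Hesoria, 2,214 kg, €159,540.84):
Base rate for B-645 is €6.77/kg.
Origin Hesoria is the FTA partner but B-645 is not on the preference list; base rate stands.
Duty = 2,214 × €6.77 = €14,988.78.
Line 4 (R-197, Erimark, 2,627 pairs, €22,749.82):
Base rate for R-197 is 20%.
Duty = €22,749.82 × 20% = €4,549.96.
Total = €13,097.00 + €4,121.92 + €14,988.78 + €4,549.96 = €36,757.66.

€36,757.66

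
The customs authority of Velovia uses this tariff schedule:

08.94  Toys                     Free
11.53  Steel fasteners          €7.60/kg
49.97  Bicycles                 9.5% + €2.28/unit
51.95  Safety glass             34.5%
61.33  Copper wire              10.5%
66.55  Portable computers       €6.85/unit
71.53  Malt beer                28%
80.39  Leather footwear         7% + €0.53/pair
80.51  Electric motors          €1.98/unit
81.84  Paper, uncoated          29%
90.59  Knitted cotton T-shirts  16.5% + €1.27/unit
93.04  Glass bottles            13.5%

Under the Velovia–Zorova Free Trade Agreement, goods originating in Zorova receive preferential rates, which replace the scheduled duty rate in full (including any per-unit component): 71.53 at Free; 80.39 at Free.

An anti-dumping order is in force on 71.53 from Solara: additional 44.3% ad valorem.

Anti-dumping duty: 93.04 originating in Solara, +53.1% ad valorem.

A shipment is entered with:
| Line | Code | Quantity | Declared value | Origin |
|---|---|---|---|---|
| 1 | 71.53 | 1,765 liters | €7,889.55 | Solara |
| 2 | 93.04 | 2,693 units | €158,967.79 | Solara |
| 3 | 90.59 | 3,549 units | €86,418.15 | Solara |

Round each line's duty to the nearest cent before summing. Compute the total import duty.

Line 1 (71.53, Solara, 1,765 liters, €7,889.55):
Base rate for 71.53 is 28%.
71.53 has an FTA preferential rate, but origin Solara is not Zorova; base rate stands.
Additional duty on 71.53 from Solara: +44.3%. Applied ad valorem rate: 28% + 44.3% = 72.3%.
Duty = €7,889.55 × 72.3% = €5,704.14.
Line 2 (93.04, Solara, 2,693 units, €158,967.79):
Base rate for 93.04 is 13.5%.
Additional duty on 93.04 from Solara: +53.1%. Applied ad valorem rate: 13.5% + 53.1% = 66.6%.
Duty = €158,967.79 × 66.6% = €105,872.55.
Line 3 (90.59, Solara, 3,549 units, €86,418.15):
Base rate for 90.59 is 16.5% + €1.27/unit.
Duty = €86,418.15 × 16.5% + 3,549 × €1.27 = €18,766.22.
Total = €5,704.14 + €105,872.55 + €18,766.22 = €130,342.91.

€130,342.91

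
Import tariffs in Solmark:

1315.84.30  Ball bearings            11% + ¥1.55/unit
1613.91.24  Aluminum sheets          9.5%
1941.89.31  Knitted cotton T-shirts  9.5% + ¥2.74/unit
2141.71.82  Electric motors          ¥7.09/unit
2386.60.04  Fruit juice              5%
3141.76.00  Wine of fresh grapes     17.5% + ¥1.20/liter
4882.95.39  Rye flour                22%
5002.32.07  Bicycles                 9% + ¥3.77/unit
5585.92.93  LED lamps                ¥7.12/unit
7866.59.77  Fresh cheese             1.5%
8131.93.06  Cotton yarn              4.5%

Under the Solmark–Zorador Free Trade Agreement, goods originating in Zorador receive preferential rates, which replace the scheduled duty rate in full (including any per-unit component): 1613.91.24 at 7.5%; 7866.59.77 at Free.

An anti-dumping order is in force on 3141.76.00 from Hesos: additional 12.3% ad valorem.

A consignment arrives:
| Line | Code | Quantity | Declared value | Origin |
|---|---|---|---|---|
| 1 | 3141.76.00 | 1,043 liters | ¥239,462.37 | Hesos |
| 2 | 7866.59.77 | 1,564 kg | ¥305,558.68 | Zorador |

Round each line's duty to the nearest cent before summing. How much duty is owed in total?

¥72,611.39

Line 1 (3141.76.00, Hesos, 1,043 liters, ¥239,462.37):
Base rate for 3141.76.00 is 17.5% + ¥1.20/liter.
Additional duty on 3141.76.00 from Hesos: +12.3%. Applied ad valorem rate: 17.5% + 12.3% = 29.8%.
Duty = ¥239,462.37 × 29.8% + 1,043 × ¥1.20 = ¥72,611.39.
Line 2 (7866.59.77, Zorador, 1,564 kg, ¥305,558.68):
Base rate for 7866.59.77 is 1.5%.
Origin Zorador qualifies under the Solmark–Zorador agreement and 7866.59.77 is covered: preferential rate Free applies instead.
Duty = ¥305,558.68 × 0% = ¥0.00.
Total = ¥72,611.39 + ¥0.00 = ¥72,611.39.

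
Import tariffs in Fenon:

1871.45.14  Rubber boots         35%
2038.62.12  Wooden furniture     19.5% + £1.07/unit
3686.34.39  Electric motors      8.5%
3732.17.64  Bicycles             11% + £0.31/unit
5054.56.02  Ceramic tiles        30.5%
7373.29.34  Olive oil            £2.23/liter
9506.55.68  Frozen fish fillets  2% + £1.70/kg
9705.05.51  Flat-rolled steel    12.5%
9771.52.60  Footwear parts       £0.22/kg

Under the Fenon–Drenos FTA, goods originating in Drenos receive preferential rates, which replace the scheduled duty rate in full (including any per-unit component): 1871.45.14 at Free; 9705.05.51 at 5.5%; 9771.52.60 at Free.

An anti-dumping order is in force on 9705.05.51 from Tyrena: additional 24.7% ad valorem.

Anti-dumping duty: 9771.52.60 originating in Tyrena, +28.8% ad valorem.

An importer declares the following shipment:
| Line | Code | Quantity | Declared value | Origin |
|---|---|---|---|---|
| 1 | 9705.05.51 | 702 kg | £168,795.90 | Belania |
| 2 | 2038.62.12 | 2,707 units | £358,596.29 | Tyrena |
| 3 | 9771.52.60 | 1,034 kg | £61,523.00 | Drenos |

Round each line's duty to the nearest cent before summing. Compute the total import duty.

£93,922.26

Line 1 (9705.05.51, Belania, 702 kg, £168,795.90):
Base rate for 9705.05.51 is 12.5%.
9705.05.51 has an FTA preferential rate, but origin Belania is not Drenos; base rate stands.
The additional-duty order on 9705.05.51 targets Tyrena, not Belania; it does not apply.
Duty = £168,795.90 × 12.5% = £21,099.49.
Line 2 (2038.62.12, Tyrena, 2,707 units, £358,596.29):
Base rate for 2038.62.12 is 19.5% + £1.07/unit.
Duty = £358,596.29 × 19.5% + 2,707 × £1.07 = £72,822.77.
Line 3 (9771.52.60, Drenos, 1,034 kg, £61,523.00):
Base rate for 9771.52.60 is £0.22/kg.
Origin Drenos qualifies under the Fenon–Drenos agreement and 9771.52.60 is covered: preferential rate Free applies instead.
The additional-duty order on 9771.52.60 targets Tyrena, not Drenos; it does not apply.
Duty = £61,523.00 × 0% = £0.00.
Total = £21,099.49 + £72,822.77 + £0.00 = £93,922.26.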